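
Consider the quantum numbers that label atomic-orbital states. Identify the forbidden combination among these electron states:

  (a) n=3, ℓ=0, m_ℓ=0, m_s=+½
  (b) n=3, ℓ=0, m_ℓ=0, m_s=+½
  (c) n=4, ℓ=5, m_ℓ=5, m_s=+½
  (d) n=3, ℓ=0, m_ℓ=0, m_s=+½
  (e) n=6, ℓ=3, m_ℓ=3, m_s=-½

(c)

(c) has ℓ = 5 ≥ n = 4, violating 0 ≤ ℓ ≤ n−1.
The remaining sets (a), (b), (d), (e) satisfy all four rules.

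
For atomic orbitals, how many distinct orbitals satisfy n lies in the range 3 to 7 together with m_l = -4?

Per-shell orbital counts meeting the constraint:
n=5 → 1; n=6 → 2; n=7 → 3.
Total orbitals: 1 + 2 + 3 = 6.

6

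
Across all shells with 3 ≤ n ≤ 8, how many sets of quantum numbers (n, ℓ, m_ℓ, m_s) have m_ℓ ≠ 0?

332

Per-shell orbital counts meeting the constraint:
n=3 → 6; n=4 → 12; n=5 → 20; n=6 → 30; n=7 → 42; n=8 → 56.
Orbitals: 6 + 12 + 20 + 30 + 42 + 56 = 166. Including both spin states (m_s = ±1/2) gives 2 × 166 = 332 states.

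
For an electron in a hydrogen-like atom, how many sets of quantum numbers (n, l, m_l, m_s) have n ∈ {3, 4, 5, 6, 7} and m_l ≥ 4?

For each n in the range, tally the orbitals obeying m_l ≥ 4:
n=5 → 1; n=6 → 3; n=7 → 6.
Orbitals: 1 + 3 + 6 = 10. Including both spin states (m_s = ±1/2) gives 2 × 10 = 20 states.

20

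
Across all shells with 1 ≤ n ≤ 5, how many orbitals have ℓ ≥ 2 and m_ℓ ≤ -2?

10

Count contributing orbitals for each principal shell:
n=3 → 1; n=4 → 3; n=5 → 6.
Total orbitals: 1 + 3 + 6 = 10.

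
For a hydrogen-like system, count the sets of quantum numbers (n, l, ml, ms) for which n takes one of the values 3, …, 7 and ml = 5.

6

Treat each shell separately and count matching orbitals:
n=6 → 1; n=7 → 2.
Orbitals: 1 + 2 = 3. Including both spin states (ms = ±1/2) gives 2 × 3 = 6 states.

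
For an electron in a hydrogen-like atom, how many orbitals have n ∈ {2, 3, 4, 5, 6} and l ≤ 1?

Per-shell orbital counts meeting the constraint:
n=2 → 4; n=3 → 4; n=4 → 4; n=5 → 4; n=6 → 4.
Total orbitals: 4 + 4 + 4 + 4 + 4 = 20.

20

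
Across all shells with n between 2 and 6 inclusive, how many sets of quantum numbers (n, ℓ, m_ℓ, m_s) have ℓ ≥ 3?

Per-shell orbital counts meeting the constraint:
n=4 → 7; n=5 → 16; n=6 → 27.
Orbitals: 7 + 16 + 27 = 50. Including both spin states (m_s = ±1/2) gives 2 × 50 = 100 states.

100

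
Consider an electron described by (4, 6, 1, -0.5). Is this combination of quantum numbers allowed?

No

The orbital quantum number must satisfy 0 ≤ ℓ ≤ n−1. With n = 4 the allowed ℓ values are 0, 1, 2, 3, so ℓ = 6 is out of range.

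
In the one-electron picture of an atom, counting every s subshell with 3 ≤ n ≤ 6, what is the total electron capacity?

An s subshell (l = 0) exists for every n ≥ 1, so shells n = 3, 4, 5, 6 each contribute one — 4 subshells.
Since each s subshell holds 2(2·0+1) = 2 electrons, the total is 4 × 2 = 8.

8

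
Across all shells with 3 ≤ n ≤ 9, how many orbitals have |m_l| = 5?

Per-shell orbital counts meeting the constraint:
n=6 → 2; n=7 → 4; n=8 → 6; n=9 → 8.
Total orbitals: 2 + 4 + 6 + 8 = 20.

20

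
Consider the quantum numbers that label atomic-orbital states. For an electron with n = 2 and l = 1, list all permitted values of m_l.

-1, 0, 1

m_l takes every integer from −l to +l. With l = 1 that gives the 3 values -1, 0, 1.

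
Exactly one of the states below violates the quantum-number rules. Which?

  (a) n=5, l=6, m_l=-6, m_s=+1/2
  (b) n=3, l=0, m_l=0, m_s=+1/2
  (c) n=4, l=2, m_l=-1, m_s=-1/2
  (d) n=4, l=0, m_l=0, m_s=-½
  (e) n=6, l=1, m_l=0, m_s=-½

(a)

(a) has l = 6 ≥ n = 5, violating 0 ≤ l ≤ n−1.
The remaining sets (b), (c), (d), (e) satisfy all four rules.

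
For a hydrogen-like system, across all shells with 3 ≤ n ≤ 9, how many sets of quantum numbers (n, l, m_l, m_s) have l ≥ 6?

Count contributing orbitals for each principal shell:
n=7 → 13; n=8 → 28; n=9 → 45.
Orbitals: 13 + 28 + 45 = 86. Including both spin states (m_s = ±1/2) gives 2 × 86 = 172 states.

172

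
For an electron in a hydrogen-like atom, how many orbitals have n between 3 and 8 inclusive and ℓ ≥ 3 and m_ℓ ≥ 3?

For each n in the range, tally the orbitals obeying ℓ ≥ 3 and m_ℓ ≥ 3:
n=4 → 1; n=5 → 3; n=6 → 6; n=7 → 10; n=8 → 15.
Total orbitals: 1 + 3 + 6 + 10 + 15 = 35.

35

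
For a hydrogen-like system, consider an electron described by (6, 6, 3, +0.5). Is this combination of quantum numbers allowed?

The orbital quantum number must satisfy 0 ≤ l ≤ n−1. With n = 6 the allowed l values are 0, 1, 2, 3, 4, 5, so l = 6 is out of range.

No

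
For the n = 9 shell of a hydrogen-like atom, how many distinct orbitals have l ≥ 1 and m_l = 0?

For n = 9, l ranges over 0 … 8.
The (l, m_l) pairs meeting l ≥ 1 and m_l = 0 give: l=1 → 1; l=2 → 1; l=3 → 1; l=4 → 1; l=5 → 1; l=6 → 1; l=7 → 1; l=8 → 1.
Total orbitals: 1 + 1 + 1 + 1 + 1 + 1 + 1 + 1 = 8.

8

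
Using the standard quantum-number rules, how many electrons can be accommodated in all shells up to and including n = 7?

280

Total orbitals = 1² + 2² + 3² + 4² + 5² + 6² + 7² = 140. Doubling for spin gives 280 electrons.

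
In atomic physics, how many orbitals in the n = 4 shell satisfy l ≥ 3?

For n = 4, l ranges over 0 … 3.
The (l, m_l) pairs meeting l ≥ 3 give: l=3 → 7.
Total orbitals: 7.

7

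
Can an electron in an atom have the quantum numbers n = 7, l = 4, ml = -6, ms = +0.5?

Invalid

The magnetic quantum number must satisfy −l ≤ ml ≤ l. With l = 4, ml can only be -4, -3, -2, -1, 0, 1, 2, 3, 4, so ml = -6 is forbidden.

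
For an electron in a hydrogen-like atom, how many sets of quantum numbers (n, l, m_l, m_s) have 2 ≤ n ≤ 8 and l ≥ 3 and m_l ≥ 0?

For each n in the range, tally the orbitals obeying l ≥ 3 and m_l ≥ 0:
n=4 → 4; n=5 → 9; n=6 → 15; n=7 → 22; n=8 → 30.
Orbitals: 4 + 9 + 15 + 22 + 30 = 80. Including both spin states (m_s = ±1/2) gives 2 × 80 = 160 states.

160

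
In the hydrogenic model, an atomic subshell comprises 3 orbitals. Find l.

2l+1 = 3 gives l = 1.

l = 1 (p)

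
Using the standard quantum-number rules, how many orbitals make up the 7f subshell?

A subshell has 2l+1 orbitals; with l = 3, that's 7.

7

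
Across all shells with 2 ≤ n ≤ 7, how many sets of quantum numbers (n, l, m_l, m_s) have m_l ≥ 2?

70

For each n in the range, tally the orbitals obeying m_l ≥ 2:
n=3 → 1; n=4 → 3; n=5 → 6; n=6 → 10; n=7 → 15.
Orbitals: 1 + 3 + 6 + 10 + 15 = 35. Including both spin states (m_s = ±1/2) gives 2 × 35 = 70 states.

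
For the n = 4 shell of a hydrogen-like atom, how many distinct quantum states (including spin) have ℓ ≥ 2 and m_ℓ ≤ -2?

6

The n = 4 shell has ℓ = 0 through 3; check each.
The (ℓ, m_ℓ) pairs meeting ℓ ≥ 2 and m_ℓ ≤ -2 give: ℓ=2 → 1; ℓ=3 → 2.
Orbitals: 1 + 2 = 3. Each orbital carries two spin states, so 3 × 2 = 6 states.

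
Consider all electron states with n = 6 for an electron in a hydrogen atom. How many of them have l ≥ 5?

22

With n = 6 the allowed l are 0, 1, …, 5.
The (l, m_l) pairs meeting l ≥ 5 give: l=5 → 11.
Orbitals: 11. Each orbital carries two spin states, so 11 × 2 = 22 states.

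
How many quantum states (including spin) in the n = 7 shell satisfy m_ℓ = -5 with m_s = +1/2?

2

For n = 7, ℓ ranges over 0 … 6.
Per ℓ-value: ℓ=5 → 1; ℓ=6 → 1.
Orbitals: 1 + 1 = 2. With m_s fixed to a single value there is one state per orbital, giving 2 states.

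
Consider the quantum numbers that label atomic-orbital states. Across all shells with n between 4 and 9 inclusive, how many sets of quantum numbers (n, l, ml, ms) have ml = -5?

20

Per-shell orbital counts meeting the constraint:
n=6 → 1; n=7 → 2; n=8 → 3; n=9 → 4.
Orbitals: 1 + 2 + 3 + 4 = 10. Including both spin states (ms = ±1/2) gives 2 × 10 = 20 states.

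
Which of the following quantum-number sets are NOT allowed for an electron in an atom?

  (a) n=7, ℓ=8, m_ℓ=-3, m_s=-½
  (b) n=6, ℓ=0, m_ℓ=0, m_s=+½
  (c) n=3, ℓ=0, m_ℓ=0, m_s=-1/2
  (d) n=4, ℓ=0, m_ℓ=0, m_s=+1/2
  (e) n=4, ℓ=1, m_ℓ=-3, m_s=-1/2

(a) and (e)

(a) has ℓ = 8 ≥ n = 7, violating 0 ≤ ℓ ≤ n−1.
(e) has |m_ℓ| = 3 > ℓ = 1, violating −ℓ ≤ m_ℓ ≤ ℓ.
The remaining sets (b), (c), (d) satisfy all four rules.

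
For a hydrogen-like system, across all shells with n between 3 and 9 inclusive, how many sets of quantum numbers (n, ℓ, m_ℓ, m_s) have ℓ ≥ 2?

Treat each shell separately and count matching orbitals:
n=3 → 5; n=4 → 12; n=5 → 21; n=6 → 32; n=7 → 45; n=8 → 60; n=9 → 77.
Orbitals: 5 + 12 + 21 + 32 + 45 + 60 + 77 = 252. Including both spin states (m_s = ±1/2) gives 2 × 252 = 504 states.

504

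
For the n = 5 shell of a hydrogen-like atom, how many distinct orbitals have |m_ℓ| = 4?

2

For n = 5, ℓ ranges over 0 … 4.
The (ℓ, m_ℓ) pairs meeting |m_ℓ| = 4 give: ℓ=4 → 2.
Total orbitals: 2.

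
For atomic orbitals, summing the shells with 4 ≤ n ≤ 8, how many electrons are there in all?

380

Shell n has n² orbitals: 4²=16 + 5²=25 + 6²=36 + 7²=49 + 8²=64 = 190 orbitals.
Two spin states per orbital: 2 × 190 = 380 electrons.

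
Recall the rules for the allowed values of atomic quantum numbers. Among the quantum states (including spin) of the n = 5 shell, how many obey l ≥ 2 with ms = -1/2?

21

The (l, ml) pairs meeting l ≥ 2 give: l=2 → 5; l=3 → 7; l=4 → 9.
Orbitals: 5 + 7 + 9 = 21. With ms fixed to a single value there is one state per orbital, giving 21 states.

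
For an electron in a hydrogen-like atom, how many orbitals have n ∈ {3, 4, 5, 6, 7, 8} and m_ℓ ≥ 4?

Go shell by shell, enumerating (ℓ, m_ℓ) with m_ℓ ≥ 4:
n=5 → 1; n=6 → 3; n=7 → 6; n=8 → 10.
Total orbitals: 1 + 3 + 6 + 10 = 20.

20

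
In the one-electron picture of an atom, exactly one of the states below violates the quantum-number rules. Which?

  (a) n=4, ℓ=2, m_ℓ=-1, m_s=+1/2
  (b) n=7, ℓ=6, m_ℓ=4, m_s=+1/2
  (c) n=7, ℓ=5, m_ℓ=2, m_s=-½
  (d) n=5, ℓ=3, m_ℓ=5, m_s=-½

(d)

(d) has |m_ℓ| = 5 > ℓ = 3, violating −ℓ ≤ m_ℓ ≤ ℓ.
The remaining sets (a), (b), (c) satisfy all four rules.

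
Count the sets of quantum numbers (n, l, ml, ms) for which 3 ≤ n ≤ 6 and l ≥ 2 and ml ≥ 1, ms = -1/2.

Per-shell orbital counts meeting the constraint:
n=3 → 2; n=4 → 5; n=5 → 9; n=6 → 14.
Orbitals: 2 + 5 + 9 + 14 = 30. With ms fixed to -1/2 there is one state per orbital, so 30 states.

30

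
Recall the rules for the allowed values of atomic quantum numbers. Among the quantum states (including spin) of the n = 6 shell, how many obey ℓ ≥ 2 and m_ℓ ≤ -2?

For n = 6, ℓ ranges over 0 … 5.
Contributions: ℓ=2 → 1; ℓ=3 → 2; ℓ=4 → 3; ℓ=5 → 4.
Orbitals: 1 + 2 + 3 + 4 = 10. Each orbital carries two spin states, so 10 × 2 = 20 states.

20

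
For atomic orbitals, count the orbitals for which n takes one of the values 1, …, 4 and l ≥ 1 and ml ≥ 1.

10

Per-shell orbital counts meeting the constraint:
n=2 → 1; n=3 → 3; n=4 → 6.
Total orbitals: 1 + 3 + 6 = 10.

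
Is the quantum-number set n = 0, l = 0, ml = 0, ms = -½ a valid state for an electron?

Not allowed

The principal quantum number must be a positive integer (n ≥ 1), but here n = 0.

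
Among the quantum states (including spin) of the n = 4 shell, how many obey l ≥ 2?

The (l, ml) pairs meeting l ≥ 2 give: l=2 → 5; l=3 → 7.
Orbitals: 5 + 7 = 12. Each orbital carries two spin states, so 12 × 2 = 24 states.

24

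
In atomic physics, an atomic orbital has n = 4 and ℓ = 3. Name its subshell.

4f

ℓ = 3 corresponds to the letter 'f', so the subshell is 4f.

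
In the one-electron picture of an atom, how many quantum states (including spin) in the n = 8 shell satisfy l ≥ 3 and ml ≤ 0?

60

Go through l = 0, …, 7 (the values permitted for n = 8).
The (l, ml) pairs meeting l ≥ 3 and ml ≤ 0 give: l=3 → 4; l=4 → 5; l=5 → 6; l=6 → 7; l=7 → 8.
Orbitals: 4 + 5 + 6 + 7 + 8 = 30. Each orbital carries two spin states, so 30 × 2 = 60 states.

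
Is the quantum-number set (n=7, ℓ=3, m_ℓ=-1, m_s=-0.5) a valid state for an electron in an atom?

Yes

n = 7 is a positive integer. ℓ = 3 satisfies 0 ≤ ℓ ≤ n−1 = 6. m_ℓ = -1 lies in the range −ℓ … +ℓ (here −3 … 3). m_s = -1/2 is one of ±1/2.
All four constraints are satisfied.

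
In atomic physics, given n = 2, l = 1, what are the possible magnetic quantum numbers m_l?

m_l takes every integer from −l to +l. With l = 1 that gives the 3 values -1, 0, 1.

-1, 0, 1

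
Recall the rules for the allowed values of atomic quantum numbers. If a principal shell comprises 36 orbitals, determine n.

n² = 36 ⇒ n = 6.

n = 6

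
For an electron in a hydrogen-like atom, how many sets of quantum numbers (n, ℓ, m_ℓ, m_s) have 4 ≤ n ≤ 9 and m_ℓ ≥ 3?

Count contributing orbitals for each principal shell:
n=4 → 1; n=5 → 3; n=6 → 6; n=7 → 10; n=8 → 15; n=9 → 21.
Orbitals: 1 + 3 + 6 + 10 + 15 + 21 = 56. Including both spin states (m_s = ±1/2) gives 2 × 56 = 112 states.

112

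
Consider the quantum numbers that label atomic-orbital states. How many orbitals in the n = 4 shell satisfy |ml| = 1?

With n = 4 the allowed l are 0, 1, …, 3.
Orbitals with |ml| = 1, by l: l=1 → 2; l=2 → 2; l=3 → 2.
Total orbitals: 2 + 2 + 2 = 6.

6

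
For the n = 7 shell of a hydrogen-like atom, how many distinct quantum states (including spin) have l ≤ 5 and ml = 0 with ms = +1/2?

6

Contributions: l=0 → 1; l=1 → 1; l=2 → 1; l=3 → 1; l=4 → 1; l=5 → 1.
Orbitals: 1 + 1 + 1 + 1 + 1 + 1 = 6. With ms fixed to a single value there is one state per orbital, giving 6 states.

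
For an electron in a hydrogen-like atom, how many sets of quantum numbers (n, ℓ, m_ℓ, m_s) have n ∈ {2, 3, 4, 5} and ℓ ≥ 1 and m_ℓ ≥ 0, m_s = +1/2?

Work shell by shell — for each n, count the (ℓ, m_ℓ) pairs that satisfy ℓ ≥ 1 and m_ℓ ≥ 0:
n=2 → 2; n=3 → 5; n=4 → 9; n=5 → 14.
Orbitals: 2 + 5 + 9 + 14 = 30. With m_s fixed to +1/2 there is one state per orbital, so 30 states.

30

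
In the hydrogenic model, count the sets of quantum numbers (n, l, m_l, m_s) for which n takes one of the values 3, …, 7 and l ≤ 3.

146

Count contributing orbitals for each principal shell:
n=3 → 9; n=4 → 16; n=5 → 16; n=6 → 16; n=7 → 16.
Orbitals: 9 + 16 + 16 + 16 + 16 = 73. Including both spin states (m_s = ±1/2) gives 2 × 73 = 146 states.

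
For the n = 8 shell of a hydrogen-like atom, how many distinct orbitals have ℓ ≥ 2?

60

For n = 8, ℓ ranges over 0 … 7.
The (ℓ, m_ℓ) pairs meeting ℓ ≥ 2 give: ℓ=2 → 5; ℓ=3 → 7; ℓ=4 → 9; ℓ=5 → 11; ℓ=6 → 13; ℓ=7 → 15.
Total orbitals: 5 + 7 + 9 + 11 + 13 + 15 = 60.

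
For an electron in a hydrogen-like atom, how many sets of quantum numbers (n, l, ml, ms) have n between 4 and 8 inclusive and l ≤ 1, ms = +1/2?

20

Work shell by shell — for each n, count the (l, ml) pairs that satisfy l ≤ 1:
n=4 → 4; n=5 → 4; n=6 → 4; n=7 → 4; n=8 → 4.
Orbitals: 4 + 4 + 4 + 4 + 4 = 20. With ms fixed to +1/2 there is one state per orbital, so 20 states.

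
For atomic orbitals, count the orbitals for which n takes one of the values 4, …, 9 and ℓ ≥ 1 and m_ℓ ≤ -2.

83

For each n in the range, tally the orbitals obeying ℓ ≥ 1 and m_ℓ ≤ -2:
n=4 → 3; n=5 → 6; n=6 → 10; n=7 → 15; n=8 → 21; n=9 → 28.
Total orbitals: 3 + 6 + 10 + 15 + 21 + 28 = 83.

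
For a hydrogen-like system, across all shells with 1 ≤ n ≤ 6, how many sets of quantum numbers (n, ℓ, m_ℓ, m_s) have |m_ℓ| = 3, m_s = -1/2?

12

Per-shell orbital counts meeting the constraint:
n=4 → 2; n=5 → 4; n=6 → 6.
Orbitals: 2 + 4 + 6 = 12. With m_s fixed to -1/2 there is one state per orbital, so 12 states.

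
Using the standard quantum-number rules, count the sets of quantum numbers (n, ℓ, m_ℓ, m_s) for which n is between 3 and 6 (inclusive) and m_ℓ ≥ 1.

Work shell by shell — for each n, count the (ℓ, m_ℓ) pairs that satisfy m_ℓ ≥ 1:
n=3 → 3; n=4 → 6; n=5 → 10; n=6 → 15.
Orbitals: 3 + 6 + 10 + 15 = 34. Including both spin states (m_s = ±1/2) gives 2 × 34 = 68 states.

68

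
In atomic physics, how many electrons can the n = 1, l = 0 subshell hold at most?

A subshell with l = 0 has 2l+1 = 1 orbital, each holding 2 electrons (spin ±1/2), so 1 × 2 = 2.

2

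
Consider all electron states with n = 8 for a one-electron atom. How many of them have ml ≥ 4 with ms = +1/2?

Go through l = 0, …, 7 (the values permitted for n = 8).
Orbitals with ml ≥ 4, by l: l=4 → 1; l=5 → 2; l=6 → 3; l=7 → 4.
Orbitals: 1 + 2 + 3 + 4 = 10. With ms fixed to a single value there is one state per orbital, giving 10 states.

10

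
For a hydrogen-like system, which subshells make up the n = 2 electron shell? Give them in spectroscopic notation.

For n = 2, l runs from 0 to 1. In spectroscopic notation l = 0,1,2,… ↔ s,p,d,f,g,h,i, so the subshells are 2s, 2p.

2s, 2p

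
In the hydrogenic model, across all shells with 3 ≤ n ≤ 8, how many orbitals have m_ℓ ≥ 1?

83

Treat each shell separately and count matching orbitals:
n=3 → 3; n=4 → 6; n=5 → 10; n=6 → 15; n=7 → 21; n=8 → 28.
Total orbitals: 3 + 6 + 10 + 15 + 21 + 28 = 83.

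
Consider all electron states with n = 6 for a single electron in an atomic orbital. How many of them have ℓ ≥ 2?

64

Per ℓ-value: ℓ=2 → 5; ℓ=3 → 7; ℓ=4 → 9; ℓ=5 → 11.
Orbitals: 5 + 7 + 9 + 11 = 32. Each orbital carries two spin states, so 32 × 2 = 64 states.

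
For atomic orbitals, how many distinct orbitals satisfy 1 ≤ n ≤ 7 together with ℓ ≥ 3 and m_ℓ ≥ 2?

30

Work shell by shell — for each n, count the (ℓ, m_ℓ) pairs that satisfy ℓ ≥ 3 and m_ℓ ≥ 2:
n=4 → 2; n=5 → 5; n=6 → 9; n=7 → 14.
Total orbitals: 2 + 5 + 9 + 14 = 30.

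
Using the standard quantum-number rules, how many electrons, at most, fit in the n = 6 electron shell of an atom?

A shell holds 2n² electrons: 2 × 6² = 2 × 36 = 72.

72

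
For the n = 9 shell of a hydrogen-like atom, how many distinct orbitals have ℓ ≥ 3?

72

The n = 9 shell has ℓ = 0 through 8; check each.
The (ℓ, m_ℓ) pairs meeting ℓ ≥ 3 give: ℓ=3 → 7; ℓ=4 → 9; ℓ=5 → 11; ℓ=6 → 13; ℓ=7 → 15; ℓ=8 → 17.
Total orbitals: 7 + 9 + 11 + 13 + 15 + 17 = 72.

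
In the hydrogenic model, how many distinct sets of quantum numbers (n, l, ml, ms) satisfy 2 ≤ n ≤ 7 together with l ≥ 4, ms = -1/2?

Go shell by shell, enumerating (l, ml) with l ≥ 4:
n=5 → 9; n=6 → 20; n=7 → 33.
Orbitals: 9 + 20 + 33 = 62. With ms fixed to -1/2 there is one state per orbital, so 62 states.

62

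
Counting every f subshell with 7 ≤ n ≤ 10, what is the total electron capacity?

An f subshell (ℓ = 3) exists for every n ≥ 4, so shells n = 7, 8, 9, 10 each contribute one — 4 subshells.
Since each f subshell holds 2(2·3+1) = 14 electrons, the total is 4 × 14 = 56.

56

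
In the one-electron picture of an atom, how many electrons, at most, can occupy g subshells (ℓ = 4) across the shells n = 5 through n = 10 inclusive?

108

A g subshell (ℓ = 4) exists for every n ≥ 5, so shells n = 5, 6, 7, 8, 9, 10 each contribute one — 6 subshells.
Since each g subshell holds 2(2·4+1) = 18 electrons, the total is 6 × 18 = 108.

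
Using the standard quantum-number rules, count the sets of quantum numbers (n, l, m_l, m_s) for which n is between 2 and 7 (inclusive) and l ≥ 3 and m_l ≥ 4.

Count contributing orbitals for each principal shell:
n=5 → 1; n=6 → 3; n=7 → 6.
Orbitals: 1 + 3 + 6 = 10. Including both spin states (m_s = ±1/2) gives 2 × 10 = 20 states.

20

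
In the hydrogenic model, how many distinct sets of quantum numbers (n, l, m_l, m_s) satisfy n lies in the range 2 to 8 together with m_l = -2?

Go shell by shell, enumerating (l, m_l) with m_l = -2:
n=3 → 1; n=4 → 2; n=5 → 3; n=6 → 4; n=7 → 5; n=8 → 6.
Orbitals: 1 + 2 + 3 + 4 + 5 + 6 = 21. Including both spin states (m_s = ±1/2) gives 2 × 21 = 42 states.

42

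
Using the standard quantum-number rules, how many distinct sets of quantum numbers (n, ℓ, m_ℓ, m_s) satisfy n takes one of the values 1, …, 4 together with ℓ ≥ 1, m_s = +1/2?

For each n in the range, tally the orbitals obeying ℓ ≥ 1:
n=2 → 3; n=3 → 8; n=4 → 15.
Orbitals: 3 + 8 + 15 = 26. With m_s fixed to +1/2 there is one state per orbital, so 26 states.

26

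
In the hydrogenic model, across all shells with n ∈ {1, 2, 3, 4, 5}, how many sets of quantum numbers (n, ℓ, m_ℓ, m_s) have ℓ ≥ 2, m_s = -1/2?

38

Work shell by shell — for each n, count the (ℓ, m_ℓ) pairs that satisfy ℓ ≥ 2:
n=3 → 5; n=4 → 12; n=5 → 21.
Orbitals: 5 + 12 + 21 = 38. With m_s fixed to -1/2 there is one state per orbital, so 38 states.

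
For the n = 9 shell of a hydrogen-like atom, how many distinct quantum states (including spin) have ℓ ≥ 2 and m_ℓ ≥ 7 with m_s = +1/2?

The n = 9 shell has ℓ = 0 through 8; check each.
Per ℓ-value: ℓ=7 → 1; ℓ=8 → 2.
Orbitals: 1 + 2 = 3. With m_s fixed to a single value there is one state per orbital, giving 3 states.

3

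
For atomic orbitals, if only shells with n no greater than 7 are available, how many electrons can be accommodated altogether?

Total orbitals = 1² + 2² + 3² + 4² + 5² + 6² + 7² = 140. Doubling for spin gives 280 electrons.

280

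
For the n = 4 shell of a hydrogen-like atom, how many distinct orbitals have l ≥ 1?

With n = 4 the allowed l are 0, 1, …, 3.
Orbitals with l ≥ 1, by l: l=1 → 3; l=2 → 5; l=3 → 7.
Total orbitals: 3 + 5 + 7 = 15.

15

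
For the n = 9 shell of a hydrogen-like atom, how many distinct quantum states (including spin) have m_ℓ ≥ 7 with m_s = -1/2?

Orbitals with m_ℓ ≥ 7, by ℓ: ℓ=7 → 1; ℓ=8 → 2.
Orbitals: 1 + 2 = 3. With m_s fixed to a single value there is one state per orbital, giving 3 states.

3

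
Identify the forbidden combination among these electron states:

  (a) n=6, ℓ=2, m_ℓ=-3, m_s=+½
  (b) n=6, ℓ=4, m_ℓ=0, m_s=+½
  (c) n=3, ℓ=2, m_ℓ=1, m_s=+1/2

(a)

(a) has |m_ℓ| = 3 > ℓ = 2, violating −ℓ ≤ m_ℓ ≤ ℓ.
The remaining sets (b), (c) satisfy all four rules.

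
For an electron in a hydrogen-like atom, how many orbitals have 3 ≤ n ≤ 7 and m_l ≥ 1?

55

Work shell by shell — for each n, count the (l, m_l) pairs that satisfy m_l ≥ 1:
n=3 → 3; n=4 → 6; n=5 → 10; n=6 → 15; n=7 → 21.
Total orbitals: 3 + 6 + 10 + 15 + 21 = 55.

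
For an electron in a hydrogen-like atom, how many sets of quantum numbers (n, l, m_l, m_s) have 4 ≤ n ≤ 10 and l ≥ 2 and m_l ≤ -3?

168

Go shell by shell, enumerating (l, m_l) with l ≥ 2 and m_l ≤ -3:
n=4 → 1; n=5 → 3; n=6 → 6; n=7 → 10; n=8 → 15; n=9 → 21; n=10 → 28.
Orbitals: 1 + 3 + 6 + 10 + 15 + 21 + 28 = 84. Including both spin states (m_s = ±1/2) gives 2 × 84 = 168 states.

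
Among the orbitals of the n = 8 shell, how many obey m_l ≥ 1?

28

With n = 8 the allowed l are 0, 1, …, 7.
Orbitals with m_l ≥ 1, by l: l=1 → 1; l=2 → 2; l=3 → 3; l=4 → 4; l=5 → 5; l=6 → 6; l=7 → 7.
Total orbitals: 1 + 2 + 3 + 4 + 5 + 6 + 7 = 28.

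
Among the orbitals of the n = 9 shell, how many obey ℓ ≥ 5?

Go through ℓ = 0, …, 8 (the values permitted for n = 9).
Contributions: ℓ=5 → 11; ℓ=6 → 13; ℓ=7 → 15; ℓ=8 → 17.
Total orbitals: 11 + 13 + 15 + 17 = 56.

56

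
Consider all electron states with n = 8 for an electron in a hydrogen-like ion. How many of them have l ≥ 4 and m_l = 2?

For n = 8, l ranges over 0 … 7.
Orbitals with l ≥ 4 and m_l = 2, by l: l=4 → 1; l=5 → 1; l=6 → 1; l=7 → 1.
Orbitals: 1 + 1 + 1 + 1 = 4. Each orbital carries two spin states, so 4 × 2 = 8 states.

8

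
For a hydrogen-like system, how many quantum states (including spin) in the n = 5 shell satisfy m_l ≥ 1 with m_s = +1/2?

10

Go through l = 0, …, 4 (the values permitted for n = 5).
Contributions: l=1 → 1; l=2 → 2; l=3 → 3; l=4 → 4.
Orbitals: 1 + 2 + 3 + 4 = 10. With m_s fixed to a single value there is one state per orbital, giving 10 states.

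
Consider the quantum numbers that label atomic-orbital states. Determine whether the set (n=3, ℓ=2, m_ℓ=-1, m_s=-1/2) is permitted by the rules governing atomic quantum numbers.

Yes

n = 3 is a positive integer. ℓ = 2 satisfies 0 ≤ ℓ ≤ n−1 = 2. m_ℓ = -1 lies in the range −ℓ … +ℓ (here −2 … 2). m_s = -1/2 is one of ±1/2.
All four constraints are satisfied.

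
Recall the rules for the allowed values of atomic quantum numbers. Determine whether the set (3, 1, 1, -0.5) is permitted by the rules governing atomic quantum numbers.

Valid

n = 3 is a positive integer. l = 1 satisfies 0 ≤ l ≤ n−1 = 2. m_l = 1 lies in the range −l … +l (here −1 … 1). m_s = -1/2 is one of ±1/2.
All four constraints are satisfied.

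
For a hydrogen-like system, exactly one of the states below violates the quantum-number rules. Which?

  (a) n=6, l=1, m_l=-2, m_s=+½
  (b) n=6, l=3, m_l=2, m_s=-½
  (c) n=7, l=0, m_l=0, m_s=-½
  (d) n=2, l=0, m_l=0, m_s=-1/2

(a) has |m_l| = 2 > l = 1, violating −l ≤ m_l ≤ l.
The remaining sets (b), (c), (d) satisfy all four rules.

(a)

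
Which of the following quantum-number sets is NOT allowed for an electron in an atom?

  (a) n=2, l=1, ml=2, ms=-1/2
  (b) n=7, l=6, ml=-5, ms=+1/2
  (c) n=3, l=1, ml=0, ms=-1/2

(a)

(a) has |ml| = 2 > l = 1, violating −l ≤ ml ≤ l.
The remaining sets (b), (c) satisfy all four rules.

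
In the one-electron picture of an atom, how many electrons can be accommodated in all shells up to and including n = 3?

Total orbitals = 1² + 2² + 3² = 14. Doubling for spin gives 28 electrons.

28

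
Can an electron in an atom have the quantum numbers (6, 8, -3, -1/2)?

Invalid

The orbital quantum number must satisfy 0 ≤ l ≤ n−1. With n = 6 the allowed l values are 0, 1, 2, 3, 4, 5, so l = 8 is out of range.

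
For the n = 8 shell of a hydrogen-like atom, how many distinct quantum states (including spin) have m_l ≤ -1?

56

With n = 8 the allowed l are 0, 1, …, 7.
Per l-value: l=1 → 1; l=2 → 2; l=3 → 3; l=4 → 4; l=5 → 5; l=6 → 6; l=7 → 7.
Orbitals: 1 + 2 + 3 + 4 + 5 + 6 + 7 = 28. Each orbital carries two spin states, so 28 × 2 = 56 states.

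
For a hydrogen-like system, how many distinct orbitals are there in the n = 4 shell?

The n = 4 shell contains n² = 4² = 16 orbitals.

16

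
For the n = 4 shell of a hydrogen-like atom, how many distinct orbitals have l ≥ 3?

7

Go through l = 0, …, 3 (the values permitted for n = 4).
Contributions: l=3 → 7.
Total orbitals: 7.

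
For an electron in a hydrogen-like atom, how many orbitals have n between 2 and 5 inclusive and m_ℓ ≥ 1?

Work shell by shell — for each n, count the (ℓ, m_ℓ) pairs that satisfy m_ℓ ≥ 1:
n=2 → 1; n=3 → 3; n=4 → 6; n=5 → 10.
Total orbitals: 1 + 3 + 6 + 10 = 20.

20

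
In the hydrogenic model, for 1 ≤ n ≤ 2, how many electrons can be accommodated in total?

10

Total orbitals = 1² + 2² = 5. Doubling for spin gives 10 electrons.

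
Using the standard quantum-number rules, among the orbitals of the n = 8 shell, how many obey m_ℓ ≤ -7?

For n = 8, ℓ ranges over 0 … 7.
The (ℓ, m_ℓ) pairs meeting m_ℓ ≤ -7 give: ℓ=7 → 1.
Total orbitals: 1.

1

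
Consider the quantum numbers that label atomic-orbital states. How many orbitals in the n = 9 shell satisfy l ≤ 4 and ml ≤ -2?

Contributions: l=2 → 1; l=3 → 2; l=4 → 3.
Total orbitals: 1 + 2 + 3 = 6.

6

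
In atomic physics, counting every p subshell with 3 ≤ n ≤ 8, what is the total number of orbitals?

A p subshell (l = 1) exists for every n ≥ 2, so shells n = 3, 4, 5, 6, 7, 8 each contribute one — 6 subshells.
Since each p subshell has 2·1+1 = 3 orbitals, the total is 6 × 3 = 18.

18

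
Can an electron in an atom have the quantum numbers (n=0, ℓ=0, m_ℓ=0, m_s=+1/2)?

The principal quantum number must be a positive integer (n ≥ 1), but here n = 0.

Invalid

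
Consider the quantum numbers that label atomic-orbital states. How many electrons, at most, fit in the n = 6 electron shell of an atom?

A shell holds 2n² electrons: 2 × 6² = 2 × 36 = 72.

72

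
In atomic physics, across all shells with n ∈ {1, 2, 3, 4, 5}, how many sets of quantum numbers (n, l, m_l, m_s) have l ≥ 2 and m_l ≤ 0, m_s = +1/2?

22

Work shell by shell — for each n, count the (l, m_l) pairs that satisfy l ≥ 2 and m_l ≤ 0:
n=3 → 3; n=4 → 7; n=5 → 12.
Orbitals: 3 + 7 + 12 = 22. With m_s fixed to +1/2 there is one state per orbital, so 22 states.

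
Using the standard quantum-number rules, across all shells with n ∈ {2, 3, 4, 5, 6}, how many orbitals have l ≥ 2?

70

Go shell by shell, enumerating (l, ml) with l ≥ 2:
n=3 → 5; n=4 → 12; n=5 → 21; n=6 → 32.
Total orbitals: 5 + 12 + 21 + 32 = 70.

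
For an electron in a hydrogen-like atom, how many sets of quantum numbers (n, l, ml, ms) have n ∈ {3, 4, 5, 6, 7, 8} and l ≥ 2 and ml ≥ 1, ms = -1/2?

77

For each n in the range, tally the orbitals obeying l ≥ 2 and ml ≥ 1:
n=3 → 2; n=4 → 5; n=5 → 9; n=6 → 14; n=7 → 20; n=8 → 27.
Orbitals: 2 + 5 + 9 + 14 + 20 + 27 = 77. With ms fixed to -1/2 there is one state per orbital, so 77 states.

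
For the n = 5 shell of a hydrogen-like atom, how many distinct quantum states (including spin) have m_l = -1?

8

The n = 5 shell has l = 0 through 4; check each.
The (l, m_l) pairs meeting m_l = -1 give: l=1 → 1; l=2 → 1; l=3 → 1; l=4 → 1.
Orbitals: 1 + 1 + 1 + 1 = 4. Each orbital carries two spin states, so 4 × 2 = 8 states.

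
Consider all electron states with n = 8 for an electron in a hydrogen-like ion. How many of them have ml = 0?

16

The (l, ml) pairs meeting ml = 0 give: l=0 → 1; l=1 → 1; l=2 → 1; l=3 → 1; l=4 → 1; l=5 → 1; l=6 → 1; l=7 → 1.
Orbitals: 1 + 1 + 1 + 1 + 1 + 1 + 1 + 1 = 8. Each orbital carries two spin states, so 8 × 2 = 16 states.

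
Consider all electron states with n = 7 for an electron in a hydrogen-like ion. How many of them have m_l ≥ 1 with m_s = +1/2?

21

Orbitals with m_l ≥ 1, by l: l=1 → 1; l=2 → 2; l=3 → 3; l=4 → 4; l=5 → 5; l=6 → 6.
Orbitals: 1 + 2 + 3 + 4 + 5 + 6 = 21. With m_s fixed to a single value there is one state per orbital, giving 21 states.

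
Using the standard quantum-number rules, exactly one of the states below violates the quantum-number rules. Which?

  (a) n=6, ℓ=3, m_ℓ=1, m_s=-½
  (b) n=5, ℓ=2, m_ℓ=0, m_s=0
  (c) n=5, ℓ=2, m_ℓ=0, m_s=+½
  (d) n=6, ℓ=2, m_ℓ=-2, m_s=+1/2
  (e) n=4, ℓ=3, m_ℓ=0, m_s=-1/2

(b) has m_s = 0, but an electron's spin must be ±1/2.
The remaining sets (a), (c), (d), (e) satisfy all four rules.

(b)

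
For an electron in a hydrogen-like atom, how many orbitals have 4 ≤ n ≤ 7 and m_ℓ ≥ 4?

Per-shell orbital counts meeting the constraint:
n=5 → 1; n=6 → 3; n=7 → 6.
Total orbitals: 1 + 3 + 6 = 10.

10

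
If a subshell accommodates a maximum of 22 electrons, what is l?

l = 5

2(2l+1) = 22 ⇒ 2l+1 = 11 ⇒ l = 5.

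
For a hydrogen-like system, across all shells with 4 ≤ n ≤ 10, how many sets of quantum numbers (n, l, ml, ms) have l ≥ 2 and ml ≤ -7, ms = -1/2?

10

Per-shell orbital counts meeting the constraint:
n=8 → 1; n=9 → 3; n=10 → 6.
Orbitals: 1 + 3 + 6 = 10. With ms fixed to -1/2 there is one state per orbital, so 10 states.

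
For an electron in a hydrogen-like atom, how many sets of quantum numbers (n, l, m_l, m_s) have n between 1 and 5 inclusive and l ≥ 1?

For each n in the range, tally the orbitals obeying l ≥ 1:
n=2 → 3; n=3 → 8; n=4 → 15; n=5 → 24.
Orbitals: 3 + 8 + 15 + 24 = 50. Including both spin states (m_s = ±1/2) gives 2 × 50 = 100 states.

100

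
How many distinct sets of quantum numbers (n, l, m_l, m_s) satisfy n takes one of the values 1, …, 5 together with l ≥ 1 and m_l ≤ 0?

60

Go shell by shell, enumerating (l, m_l) with l ≥ 1 and m_l ≤ 0:
n=2 → 2; n=3 → 5; n=4 → 9; n=5 → 14.
Orbitals: 2 + 5 + 9 + 14 = 30. Including both spin states (m_s = ±1/2) gives 2 × 30 = 60 states.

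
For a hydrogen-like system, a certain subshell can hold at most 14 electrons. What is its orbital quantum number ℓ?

ℓ = 3

2(2ℓ+1) = 14 ⇒ 2ℓ+1 = 7 ⇒ ℓ = 3.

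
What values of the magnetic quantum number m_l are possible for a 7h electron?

The 7h subshell has l = 5, and m_l takes every integer from −l to +l. With l = 5 that gives the 11 values -5, -4, -3, -2, -1, 0, 1, 2, 3, 4, 5.

-5, -4, -3, -2, -1, 0, 1, 2, 3, 4, 5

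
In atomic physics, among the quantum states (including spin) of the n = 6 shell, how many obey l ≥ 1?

70

For n = 6, l ranges over 0 … 5.
Orbitals with l ≥ 1, by l: l=1 → 3; l=2 → 5; l=3 → 7; l=4 → 9; l=5 → 11.
Orbitals: 3 + 5 + 7 + 9 + 11 = 35. Each orbital carries two spin states, so 35 × 2 = 70 states.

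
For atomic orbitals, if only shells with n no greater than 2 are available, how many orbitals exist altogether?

Total orbitals = 1² + 2² = 5.

5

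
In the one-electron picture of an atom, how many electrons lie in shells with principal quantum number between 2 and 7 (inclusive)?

278

Shell n has n² orbitals: 2²=4 + 3²=9 + 4²=16 + 5²=25 + 6²=36 + 7²=49 = 139 orbitals.
Two spin states per orbital: 2 × 139 = 278 electrons.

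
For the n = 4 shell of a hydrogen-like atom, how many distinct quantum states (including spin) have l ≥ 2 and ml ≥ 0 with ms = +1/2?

7

The n = 4 shell has l = 0 through 3; check each.
The (l, ml) pairs meeting l ≥ 2 and ml ≥ 0 give: l=2 → 3; l=3 → 4.
Orbitals: 3 + 4 = 7. With ms fixed to a single value there is one state per orbital, giving 7 states.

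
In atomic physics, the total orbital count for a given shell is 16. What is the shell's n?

n² = 16 ⇒ n = 4.

n = 4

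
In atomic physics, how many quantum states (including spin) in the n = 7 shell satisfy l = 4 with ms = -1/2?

For n = 7, l ranges over 0 … 6.
Orbitals with l = 4, by l: l=4 → 9.
Orbitals: 9. With ms fixed to a single value there is one state per orbital, giving 9 states.

9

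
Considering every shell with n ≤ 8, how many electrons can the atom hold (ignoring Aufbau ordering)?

408

Total orbitals = 1² + 2² + 3² + 4² + 5² + 6² + 7² + 8² = 204. Doubling for spin gives 408 electrons.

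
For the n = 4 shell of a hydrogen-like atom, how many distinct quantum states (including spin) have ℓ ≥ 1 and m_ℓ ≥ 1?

12

Per ℓ-value: ℓ=1 → 1; ℓ=2 → 2; ℓ=3 → 3.
Orbitals: 1 + 2 + 3 = 6. Each orbital carries two spin states, so 6 × 2 = 12 states.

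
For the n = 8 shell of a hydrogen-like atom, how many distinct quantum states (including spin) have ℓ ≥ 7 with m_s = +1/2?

The n = 8 shell has ℓ = 0 through 7; check each.
Contributions: ℓ=7 → 15.
Orbitals: 15. With m_s fixed to a single value there is one state per orbital, giving 15 states.

15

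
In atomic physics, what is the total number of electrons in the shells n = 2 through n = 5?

108

Shell n has n² orbitals: 2²=4 + 3²=9 + 4²=16 + 5²=25 = 54 orbitals.
Two spin states per orbital: 2 × 54 = 108 electrons.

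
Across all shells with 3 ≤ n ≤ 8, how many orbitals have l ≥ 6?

Per-shell orbital counts meeting the constraint:
n=7 → 13; n=8 → 28.
Total orbitals: 13 + 28 = 41.

41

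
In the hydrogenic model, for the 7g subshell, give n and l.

n = 7, l = 4

The leading integer gives n = 7; the letter 'g' means l = 4.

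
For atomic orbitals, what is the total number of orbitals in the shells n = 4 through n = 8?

190

Shell n has n² orbitals: 4²=16 + 5²=25 + 6²=36 + 7²=49 + 8²=64 = 190 orbitals.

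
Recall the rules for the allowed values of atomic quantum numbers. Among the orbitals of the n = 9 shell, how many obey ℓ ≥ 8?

17

For n = 9, ℓ ranges over 0 … 8.
The (ℓ, m_ℓ) pairs meeting ℓ ≥ 8 give: ℓ=8 → 17.
Total orbitals: 17.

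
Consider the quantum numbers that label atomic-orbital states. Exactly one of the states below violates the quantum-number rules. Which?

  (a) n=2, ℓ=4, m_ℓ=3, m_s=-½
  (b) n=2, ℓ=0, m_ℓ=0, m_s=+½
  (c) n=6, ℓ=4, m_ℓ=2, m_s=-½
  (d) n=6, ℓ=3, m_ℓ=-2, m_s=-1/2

(a)

(a) has ℓ = 4 ≥ n = 2, violating 0 ≤ ℓ ≤ n−1.
The remaining sets (b), (c), (d) satisfy all four rules.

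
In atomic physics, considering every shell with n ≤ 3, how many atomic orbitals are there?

14

Total orbitals = 1² + 2² + 3² = 14.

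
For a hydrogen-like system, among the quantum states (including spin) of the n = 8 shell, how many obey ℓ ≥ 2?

Orbitals with ℓ ≥ 2, by ℓ: ℓ=2 → 5; ℓ=3 → 7; ℓ=4 → 9; ℓ=5 → 11; ℓ=6 → 13; ℓ=7 → 15.
Orbitals: 5 + 7 + 9 + 11 + 13 + 15 = 60. Each orbital carries two spin states, so 60 × 2 = 120 states.

120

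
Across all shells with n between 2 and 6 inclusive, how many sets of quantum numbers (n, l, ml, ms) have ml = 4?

6

Go shell by shell, enumerating (l, ml) with ml = 4:
n=5 → 1; n=6 → 2.
Orbitals: 1 + 2 = 3. Including both spin states (ms = ±1/2) gives 2 × 3 = 6 states.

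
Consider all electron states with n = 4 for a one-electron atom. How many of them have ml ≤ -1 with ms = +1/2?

Contributions: l=1 → 1; l=2 → 2; l=3 → 3.
Orbitals: 1 + 2 + 3 = 6. With ms fixed to a single value there is one state per orbital, giving 6 states.

6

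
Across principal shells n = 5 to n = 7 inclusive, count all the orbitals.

110

Shell n has n² orbitals: 5²=25 + 6²=36 + 7²=49 = 110 orbitals.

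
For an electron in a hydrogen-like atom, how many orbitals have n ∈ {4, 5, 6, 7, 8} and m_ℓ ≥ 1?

80

Per-shell orbital counts meeting the constraint:
n=4 → 6; n=5 → 10; n=6 → 15; n=7 → 21; n=8 → 28.
Total orbitals: 6 + 10 + 15 + 21 + 28 = 80.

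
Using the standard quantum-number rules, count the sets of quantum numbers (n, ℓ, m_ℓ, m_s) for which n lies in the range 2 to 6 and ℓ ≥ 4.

Go shell by shell, enumerating (ℓ, m_ℓ) with ℓ ≥ 4:
n=5 → 9; n=6 → 20.
Orbitals: 9 + 20 = 29. Including both spin states (m_s = ±1/2) gives 2 × 29 = 58 states.

58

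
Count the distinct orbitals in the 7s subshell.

1

A subshell has 2ℓ+1 orbitals; with ℓ = 0, that's 1.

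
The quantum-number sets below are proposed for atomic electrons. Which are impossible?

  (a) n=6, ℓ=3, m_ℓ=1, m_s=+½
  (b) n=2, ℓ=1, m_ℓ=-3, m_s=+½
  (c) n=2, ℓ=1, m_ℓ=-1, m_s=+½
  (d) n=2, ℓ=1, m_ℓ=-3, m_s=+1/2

(b) has |m_ℓ| = 3 > ℓ = 1, violating −ℓ ≤ m_ℓ ≤ ℓ.
(d) has |m_ℓ| = 3 > ℓ = 1, violating −ℓ ≤ m_ℓ ≤ ℓ.
The remaining sets (a), (c) satisfy all four rules.

(b) and (d)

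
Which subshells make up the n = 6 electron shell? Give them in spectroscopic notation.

For n = 6, ℓ runs from 0 to 5. In spectroscopic notation ℓ = 0,1,2,… ↔ s,p,d,f,g,h,i, so the subshells are 6s, 6p, 6d, 6f, 6g, 6h.

6s, 6p, 6d, 6f, 6g, 6h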